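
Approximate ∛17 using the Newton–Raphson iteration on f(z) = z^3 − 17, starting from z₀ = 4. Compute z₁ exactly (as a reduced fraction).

145/48

f'(z) = 3z^2.
f(4) = 47, f'(4) = 48, so z₁ = 4 − 47/48 = 145/48.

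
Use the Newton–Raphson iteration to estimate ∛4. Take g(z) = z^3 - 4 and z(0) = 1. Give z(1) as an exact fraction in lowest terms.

g'(z) = 3z^2.
g(1) = -3, g'(1) = 3, so z(1) = 1 - (-3)/3 = 2.

2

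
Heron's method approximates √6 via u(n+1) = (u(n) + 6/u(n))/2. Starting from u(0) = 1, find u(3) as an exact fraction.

u(1) = (1 + 6/1)/2 = 7/2.
u(2) = (7/2 + 6/(7/2))/2 = 73/28.
u(3) = (73/28 + 6/(73/28))/2 = 10033/4088.

10033/4088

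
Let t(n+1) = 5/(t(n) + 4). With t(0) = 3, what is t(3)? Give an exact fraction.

165/167

t(1) = 5/(3 + 4) = 5/7.
t(2) = 5/(5/7 + 4) = 35/33.
t(3) = 5/(35/33 + 4) = 165/167.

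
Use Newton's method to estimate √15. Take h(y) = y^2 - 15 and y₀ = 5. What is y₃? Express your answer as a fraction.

h'(y) = 2y.
h(5) = 10, h'(5) = 10, so y₁ = 5 - 10/10 = 4.
h(4) = 1, h'(4) = 8, so y₂ = 4 - 1/8 = 31/8.
h(31/8) = 1/64, h'(31/8) = 31/4, so y₃ = (31/8) - (1/64)/(31/4) = 1921/496.

1921/496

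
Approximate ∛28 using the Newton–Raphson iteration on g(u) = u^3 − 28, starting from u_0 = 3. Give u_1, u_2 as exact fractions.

g'(u) = 3u^2.
g(3) = −1, g'(3) = 27, so u_1 = 3 − (−1)/27 = 82/27.
g(82/27) = 244/19683, g'(82/27) = 6724/243, so u_2 = (82/27) − (244/19683)/(6724/243) = 413465/136161.

u_1 = 82/27, u_2 = 413465/136161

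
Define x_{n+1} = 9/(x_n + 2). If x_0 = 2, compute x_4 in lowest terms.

x_1 = 9/(2 + 2) = 9/4.
x_2 = 9/(9/4 + 2) = 36/17.
x_3 = 9/(36/17 + 2) = 153/70.
x_4 = 9/(153/70 + 2) = 630/293.

630/293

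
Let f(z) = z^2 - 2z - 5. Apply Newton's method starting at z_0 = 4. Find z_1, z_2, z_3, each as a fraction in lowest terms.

z_1 = 7/2, z_2 = 69/20, z_3 = 6761/1960

f'(z) = 2z - 2.
f(4) = 3, f'(4) = 6, so z_1 = 4 - 3/6 = 7/2.
f(7/2) = 1/4, f'(7/2) = 5, so z_2 = (7/2) - (1/4)/5 = 69/20.
f(69/20) = 1/400, f'(69/20) = 49/10, so z_3 = (69/20) - (1/400)/(49/10) = 6761/1960.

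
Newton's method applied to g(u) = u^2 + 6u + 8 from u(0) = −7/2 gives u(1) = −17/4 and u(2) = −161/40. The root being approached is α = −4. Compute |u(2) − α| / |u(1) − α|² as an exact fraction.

2/5

u(1) − α = −17/4 − (−4) = −17/4 + 4 = −1/4, so |u(1) − α| = 1/4.
u(2) − α = −161/40 − (−4) = −161/40 + 4 = −1/40, so |u(2) − α| = 1/40.
|u(1) − α|² = 1/16.
Ratio = (1/40) / (1/16) = 2/5.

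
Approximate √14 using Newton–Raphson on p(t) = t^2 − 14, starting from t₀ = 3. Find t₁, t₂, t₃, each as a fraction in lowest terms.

p'(t) = 2t.
p(3) = −5, p'(3) = 6, so t₁ = 3 − (−5)/6 = 23/6.
p(23/6) = 25/36, p'(23/6) = 23/3, so t₂ = (23/6) − (25/36)/(23/3) = 1033/276.
p(1033/276) = 625/76176, p'(1033/276) = 1033/138, so t₃ = (1033/276) − (625/76176)/(1033/138) = 2133553/570216.

t₁ = 23/6, t₂ = 1033/276, t₃ = 2133553/570216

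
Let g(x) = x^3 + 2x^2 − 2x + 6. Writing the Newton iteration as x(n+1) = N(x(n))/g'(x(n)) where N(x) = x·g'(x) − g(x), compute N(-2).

g'(x) = 3x^2 + 4x − 2.
N(x) = x·g'(x) − g(x) = x·(3x^2 + 4x − 2) − (x^3 + 2x^2 − 2x + 6) = 2x^3 + 2x^2 − 6.
N(-2) = −14.

−14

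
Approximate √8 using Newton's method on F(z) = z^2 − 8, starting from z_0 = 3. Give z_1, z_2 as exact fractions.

z_1 = 17/6, z_2 = 577/204

F'(z) = 2z.
F(3) = 1, F'(3) = 6, so z_1 = 3 − 1/6 = 17/6.
F(17/6) = 1/36, F'(17/6) = 17/3, so z_2 = (17/6) − (1/36)/(17/3) = 577/204.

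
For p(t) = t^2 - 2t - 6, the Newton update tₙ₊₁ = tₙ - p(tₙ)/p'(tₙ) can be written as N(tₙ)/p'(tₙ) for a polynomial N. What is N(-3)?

p'(t) = 2t - 2.
N(t) = t·p'(t) - p(t) = t·(2t - 2) - (t^2 - 2t - 6) = t^2 + 6.
N(-3) = 15.

15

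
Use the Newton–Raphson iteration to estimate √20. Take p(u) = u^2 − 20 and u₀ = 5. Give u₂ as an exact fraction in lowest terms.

p'(u) = 2u.
p(5) = 5, p'(5) = 10, so u₁ = 5 − 5/10 = 9/2.
p(9/2) = 1/4, p'(9/2) = 9, so u₂ = (9/2) − (1/4)/9 = 161/36.

161/36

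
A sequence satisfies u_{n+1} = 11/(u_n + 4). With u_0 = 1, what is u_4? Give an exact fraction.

1969/1057

u_1 = 11/(1 + 4) = 11/5.
u_2 = 11/(11/5 + 4) = 55/31.
u_3 = 11/(55/31 + 4) = 341/179.
u_4 = 11/(341/179 + 4) = 1969/1057.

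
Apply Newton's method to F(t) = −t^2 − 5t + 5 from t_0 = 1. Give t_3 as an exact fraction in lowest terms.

620166/726103

F'(t) = −2t − 5.
F(1) = −1, F'(1) = −7, so t_1 = 1 − (−1)/(−7) = 6/7.
F(6/7) = −1/49, F'(6/7) = −47/7, so t_2 = (6/7) − (−1/49)/(−47/7) = 281/329.
F(281/329) = −1/108241, F'(281/329) = −2207/329, so t_3 = (281/329) − (−1/108241)/(−2207/329) = 620166/726103.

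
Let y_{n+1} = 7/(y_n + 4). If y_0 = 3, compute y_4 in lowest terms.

y_1 = 7/(3 + 4) = 1.
y_2 = 7/(1 + 4) = 7/5.
y_3 = 7/(7/5 + 4) = 35/27.
y_4 = 7/(35/27 + 4) = 189/143.

189/143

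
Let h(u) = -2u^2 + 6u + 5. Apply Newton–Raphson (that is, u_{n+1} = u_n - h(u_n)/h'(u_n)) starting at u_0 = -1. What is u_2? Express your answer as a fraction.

-299/440

h'(u) = -4u + 6.
h(-1) = -3, h'(-1) = 10, so u_1 = (-1) - (-3)/10 = -7/10.
h(-7/10) = -9/50, h'(-7/10) = 44/5, so u_2 = (-7/10) - (-9/50)/(44/5) = -299/440.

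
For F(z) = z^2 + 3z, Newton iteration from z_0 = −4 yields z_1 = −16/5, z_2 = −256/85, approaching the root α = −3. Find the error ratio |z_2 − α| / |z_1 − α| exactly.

1/17

z_1 − α = −16/5 − (−3) = −16/5 + 3 = −1/5, so |z_1 − α| = 1/5.
z_2 − α = −256/85 − (−3) = −256/85 + 3 = −1/85, so |z_2 − α| = 1/85.
Ratio = (1/85) / (1/5) = 1/17.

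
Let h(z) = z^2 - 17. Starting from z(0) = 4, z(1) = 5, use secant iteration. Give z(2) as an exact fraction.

h(4) = -1, h(5) = 8. z(2) = 5 - 8·(5 - 4)/(8 - (-1)) = 37/9.

37/9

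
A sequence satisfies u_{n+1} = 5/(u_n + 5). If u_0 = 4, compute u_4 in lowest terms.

u_1 = 5/(4 + 5) = 5/9.
u_2 = 5/(5/9 + 5) = 9/10.
u_3 = 5/(9/10 + 5) = 50/59.
u_4 = 5/(50/59 + 5) = 59/69.

59/69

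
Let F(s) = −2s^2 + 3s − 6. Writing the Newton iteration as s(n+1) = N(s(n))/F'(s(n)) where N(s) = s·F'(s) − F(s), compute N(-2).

F'(s) = −4s + 3.
N(s) = s·F'(s) − F(s) = s·(−4s + 3) − (−2s^2 + 3s − 6) = −2s^2 + 6.
N(-2) = −2.

−2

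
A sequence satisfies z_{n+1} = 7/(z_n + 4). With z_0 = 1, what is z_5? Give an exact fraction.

5327/4045

z_1 = 7/(1 + 4) = 7/5.
z_2 = 7/(7/5 + 4) = 35/27.
z_3 = 7/(35/27 + 4) = 189/143.
z_4 = 7/(189/143 + 4) = 1001/761.
z_5 = 7/(1001/761 + 4) = 5327/4045.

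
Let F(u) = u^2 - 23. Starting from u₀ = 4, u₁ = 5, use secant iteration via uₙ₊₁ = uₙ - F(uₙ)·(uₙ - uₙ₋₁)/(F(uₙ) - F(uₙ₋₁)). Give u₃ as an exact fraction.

211/44

F(4) = -7, F(5) = 2. u₂ = 5 - 2·(5 - 4)/(2 - (-7)) = 43/9.
F(5) = 2, F(43/9) = -14/81. u₃ = (43/9) - (-14/81)·((43/9) - 5)/((-14/81) - 2) = 211/44.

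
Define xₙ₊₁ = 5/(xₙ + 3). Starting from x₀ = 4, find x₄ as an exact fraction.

565/469

x₁ = 5/(4 + 3) = 5/7.
x₂ = 5/(5/7 + 3) = 35/26.
x₃ = 5/(35/26 + 3) = 130/113.
x₄ = 5/(130/113 + 3) = 565/469.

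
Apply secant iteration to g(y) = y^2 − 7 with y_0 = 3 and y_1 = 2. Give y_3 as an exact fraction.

g(3) = 2, g(2) = −3. y_2 = 2 − (−3)·(2 − 3)/((−3) − 2) = 13/5.
g(2) = −3, g(13/5) = −6/25. y_3 = (13/5) − (−6/25)·((13/5) − 2)/((−6/25) − (−3)) = 61/23.

61/23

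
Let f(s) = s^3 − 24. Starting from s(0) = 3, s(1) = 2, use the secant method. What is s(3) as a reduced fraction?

4650/1603

f(3) = 3, f(2) = −16. s(2) = 2 − (−16)·(2 − 3)/((−16) − 3) = 54/19.
f(2) = −16, f(54/19) = −7152/6859. s(3) = (54/19) − (−7152/6859)·((54/19) − 2)/((−7152/6859) − (−16)) = 4650/1603.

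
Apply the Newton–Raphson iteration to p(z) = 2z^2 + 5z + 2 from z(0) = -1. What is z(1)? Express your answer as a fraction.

0

p'(z) = 4z + 5.
p(-1) = -1, p'(-1) = 1, so z(1) = (-1) - (-1)/1 = 0.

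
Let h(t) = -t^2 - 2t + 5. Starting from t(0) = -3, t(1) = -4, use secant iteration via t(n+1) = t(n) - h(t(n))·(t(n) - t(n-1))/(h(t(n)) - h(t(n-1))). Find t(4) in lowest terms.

-376/109

h(-3) = 2, h(-4) = -3. t(2) = (-4) - (-3)·((-4) - (-3))/((-3) - 2) = -17/5.
h(-4) = -3, h(-17/5) = 6/25. t(3) = (-17/5) - (6/25)·((-17/5) - (-4))/((6/25) - (-3)) = -31/9.
h(-17/5) = 6/25, h(-31/9) = 2/81. t(4) = (-31/9) - (2/81)·((-31/9) - (-17/5))/((2/81) - (6/25)) = -376/109.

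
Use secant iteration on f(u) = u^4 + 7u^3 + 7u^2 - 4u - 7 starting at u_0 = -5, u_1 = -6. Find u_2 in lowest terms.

f(-5) = -62, f(-6) = 53. u_2 = (-6) - 53·((-6) - (-5))/(53 - (-62)) = -637/115.

-637/115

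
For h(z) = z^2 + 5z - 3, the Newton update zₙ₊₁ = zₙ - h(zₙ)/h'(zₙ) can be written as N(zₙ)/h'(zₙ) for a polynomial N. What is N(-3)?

h'(z) = 2z + 5.
N(z) = z·h'(z) - h(z) = z·(2z + 5) - (z^2 + 5z - 3) = z^2 + 3.
N(-3) = 12.

12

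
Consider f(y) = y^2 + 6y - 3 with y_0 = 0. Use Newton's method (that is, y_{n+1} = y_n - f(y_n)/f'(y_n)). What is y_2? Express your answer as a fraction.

13/28

f'(y) = 2y + 6.
f(0) = -3, f'(0) = 6, so y_1 = 0 - (-3)/6 = 1/2.
f(1/2) = 1/4, f'(1/2) = 7, so y_2 = (1/2) - (1/4)/7 = 13/28.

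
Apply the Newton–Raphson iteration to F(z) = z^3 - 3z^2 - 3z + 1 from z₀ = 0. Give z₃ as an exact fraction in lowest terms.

147421/550179

F'(z) = 3z^2 - 6z - 3.
F(0) = 1, F'(0) = -3, so z₁ = 0 - 1/(-3) = 1/3.
F(1/3) = -8/27, F'(1/3) = -14/3, so z₂ = (1/3) - (-8/27)/(-14/3) = 17/63.
F(17/63) = -2080/250047, F'(17/63) = -5822/1323, so z₃ = (17/63) - (-2080/250047)/(-5822/1323) = 147421/550179.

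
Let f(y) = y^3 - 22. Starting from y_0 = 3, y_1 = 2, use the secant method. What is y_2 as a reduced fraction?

52/19

f(3) = 5, f(2) = -14. y_2 = 2 - (-14)·(2 - 3)/((-14) - 5) = 52/19.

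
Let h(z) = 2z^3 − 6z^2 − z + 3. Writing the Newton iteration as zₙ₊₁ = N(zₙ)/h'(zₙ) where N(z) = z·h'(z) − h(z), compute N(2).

h'(z) = 6z^2 − 12z − 1.
N(z) = z·h'(z) − h(z) = z·(6z^2 − 12z − 1) − (2z^3 − 6z^2 − z + 3) = 4z^3 − 6z^2 − 3.
N(2) = 5.

5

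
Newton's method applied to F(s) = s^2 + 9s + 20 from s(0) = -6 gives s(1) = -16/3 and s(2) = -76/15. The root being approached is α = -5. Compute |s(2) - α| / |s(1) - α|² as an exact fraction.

s(1) - α = -16/3 - (-5) = -16/3 + 5 = -1/3, so |s(1) - α| = 1/3.
s(2) - α = -76/15 - (-5) = -76/15 + 5 = -1/15, so |s(2) - α| = 1/15.
|s(1) - α|² = 1/9.
Ratio = (1/15) / (1/9) = 3/5.

3/5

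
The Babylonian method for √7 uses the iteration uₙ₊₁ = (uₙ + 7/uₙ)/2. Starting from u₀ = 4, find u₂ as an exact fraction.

u₁ = (4 + 7/4)/2 = 23/8.
u₂ = (23/8 + 7/(23/8))/2 = 977/368.

977/368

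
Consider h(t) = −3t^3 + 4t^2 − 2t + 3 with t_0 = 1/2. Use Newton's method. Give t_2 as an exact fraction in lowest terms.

h'(t) = −9t^2 + 8t − 2.
h(1/2) = 21/8, h'(1/2) = −1/4, so t_1 = (1/2) − (21/8)/(−1/4) = 11.
h(11) = −3528, h'(11) = −1003, so t_2 = 11 − (−3528)/(−1003) = 7505/1003.

7505/1003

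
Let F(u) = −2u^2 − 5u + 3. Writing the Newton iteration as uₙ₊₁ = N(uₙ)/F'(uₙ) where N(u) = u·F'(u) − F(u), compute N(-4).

F'(u) = −4u − 5.
N(u) = u·F'(u) − F(u) = u·(−4u − 5) − (−2u^2 − 5u + 3) = −2u^2 − 3.
N(-4) = −35.

−35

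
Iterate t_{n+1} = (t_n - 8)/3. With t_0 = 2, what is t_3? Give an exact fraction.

-34/9

t_1 = (2 - 8)/3 = -2.
t_2 = ((-2) - 8)/3 = -10/3.
t_3 = ((-10/3) - 8)/3 = -34/9.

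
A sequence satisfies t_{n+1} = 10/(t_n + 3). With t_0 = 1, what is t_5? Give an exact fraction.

2690/1337

t_1 = 10/(1 + 3) = 5/2.
t_2 = 10/(5/2 + 3) = 20/11.
t_3 = 10/(20/11 + 3) = 110/53.
t_4 = 10/(110/53 + 3) = 530/269.
t_5 = 10/(530/269 + 3) = 2690/1337.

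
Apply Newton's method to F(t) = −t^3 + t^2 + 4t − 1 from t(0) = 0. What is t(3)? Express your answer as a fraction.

50120/209599

F'(t) = −3t^2 + 2t + 4.
F(0) = −1, F'(0) = 4, so t(1) = 0 − (−1)/4 = 1/4.
F(1/4) = 3/64, F'(1/4) = 69/16, so t(2) = (1/4) − (3/64)/(69/16) = 11/46.
F(11/46) = 3/97336, F'(11/46) = 9113/2116, so t(3) = (11/46) − (3/97336)/(9113/2116) = 50120/209599.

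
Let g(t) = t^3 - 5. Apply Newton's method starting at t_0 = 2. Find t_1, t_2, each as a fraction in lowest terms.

t_1 = 7/4, t_2 = 503/294

g'(t) = 3t^2.
g(2) = 3, g'(2) = 12, so t_1 = 2 - 3/12 = 7/4.
g(7/4) = 23/64, g'(7/4) = 147/16, so t_2 = (7/4) - (23/64)/(147/16) = 503/294.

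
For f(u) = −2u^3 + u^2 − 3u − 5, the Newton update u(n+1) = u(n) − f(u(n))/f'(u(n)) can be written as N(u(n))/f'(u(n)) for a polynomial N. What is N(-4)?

277

f'(u) = −6u^2 + 2u − 3.
N(u) = u·f'(u) − f(u) = u·(−6u^2 + 2u − 3) − (−2u^3 + u^2 − 3u − 5) = −4u^3 + u^2 + 5.
N(-4) = 277.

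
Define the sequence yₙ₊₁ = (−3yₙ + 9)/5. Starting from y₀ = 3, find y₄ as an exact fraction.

171/125

y₁ = (−3·3 + 9)/5 = 0.
y₂ = (−3·0 + 9)/5 = 9/5.
y₃ = (−3·(9/5) + 9)/5 = 18/25.
y₄ = (−3·(18/25) + 9)/5 = 171/125.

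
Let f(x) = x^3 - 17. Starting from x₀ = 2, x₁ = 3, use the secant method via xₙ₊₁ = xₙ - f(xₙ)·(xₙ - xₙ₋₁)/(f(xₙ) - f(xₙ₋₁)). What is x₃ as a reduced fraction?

20801/8137

f(2) = -9, f(3) = 10. x₂ = 3 - 10·(3 - 2)/(10 - (-9)) = 47/19.
f(3) = 10, f(47/19) = -12780/6859. x₃ = (47/19) - (-12780/6859)·((47/19) - 3)/((-12780/6859) - 10) = 20801/8137.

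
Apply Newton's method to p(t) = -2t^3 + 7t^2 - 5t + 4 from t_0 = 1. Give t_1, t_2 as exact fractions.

p'(t) = -6t^2 + 14t - 5.
p(1) = 4, p'(1) = 3, so t_1 = 1 - 4/3 = -1/3.
p(-1/3) = 176/27, p'(-1/3) = -31/3, so t_2 = (-1/3) - (176/27)/(-31/3) = 83/279.

t_1 = -1/3, t_2 = 83/279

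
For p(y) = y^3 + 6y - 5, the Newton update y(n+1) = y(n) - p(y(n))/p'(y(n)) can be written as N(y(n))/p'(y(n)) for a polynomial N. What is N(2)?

p'(y) = 3y^2 + 6.
N(y) = y·p'(y) - p(y) = y·(3y^2 + 6) - (y^3 + 6y - 5) = 2y^3 + 5.
N(2) = 21.

21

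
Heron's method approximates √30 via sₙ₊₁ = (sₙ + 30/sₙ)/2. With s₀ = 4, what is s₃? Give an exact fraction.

s₁ = (4 + 30/4)/2 = 23/4.
s₂ = (23/4 + 30/(23/4))/2 = 1009/184.
s₃ = (1009/184 + 30/(1009/184))/2 = 2033761/371312.

2033761/371312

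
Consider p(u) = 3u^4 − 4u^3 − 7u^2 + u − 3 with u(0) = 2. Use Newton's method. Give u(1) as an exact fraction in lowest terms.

55/21

p'(u) = 12u^3 − 12u^2 − 14u + 1.
p(2) = −13, p'(2) = 21, so u(1) = 2 − (−13)/21 = 55/21.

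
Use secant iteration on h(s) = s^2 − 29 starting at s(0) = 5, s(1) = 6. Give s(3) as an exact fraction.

673/125

h(5) = −4, h(6) = 7. s(2) = 6 − 7·(6 − 5)/(7 − (−4)) = 59/11.
h(6) = 7, h(59/11) = −28/121. s(3) = (59/11) − (−28/121)·((59/11) − 6)/((−28/121) − 7) = 673/125.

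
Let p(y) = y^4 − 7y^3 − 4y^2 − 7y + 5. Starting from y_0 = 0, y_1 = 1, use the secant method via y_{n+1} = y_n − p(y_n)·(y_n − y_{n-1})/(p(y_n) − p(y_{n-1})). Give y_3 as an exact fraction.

p(0) = 5, p(1) = −12. y_2 = 1 − (−12)·(1 − 0)/((−12) − 5) = 5/17.
p(1) = −12, p(5/17) = 202500/83521. y_3 = (5/17) − (202500/83521)·((5/17) − 1)/((202500/83521) − (−12)) = 10360/25099.

10360/25099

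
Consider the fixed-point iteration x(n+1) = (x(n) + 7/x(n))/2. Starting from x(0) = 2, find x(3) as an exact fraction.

x(1) = (2 + 7/2)/2 = 11/4.
x(2) = (11/4 + 7/(11/4))/2 = 233/88.
x(3) = (233/88 + 7/(233/88))/2 = 108497/41008.

108497/41008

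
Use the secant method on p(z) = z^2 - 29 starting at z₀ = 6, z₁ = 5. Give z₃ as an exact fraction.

p(6) = 7, p(5) = -4. z₂ = 5 - (-4)·(5 - 6)/((-4) - 7) = 59/11.
p(5) = -4, p(59/11) = -28/121. z₃ = (59/11) - (-28/121)·((59/11) - 5)/((-28/121) - (-4)) = 307/57.

307/57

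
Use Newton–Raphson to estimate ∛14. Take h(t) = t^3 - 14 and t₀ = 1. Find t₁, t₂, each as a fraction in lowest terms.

h'(t) = 3t^2.
h(1) = -13, h'(1) = 3, so t₁ = 1 - (-13)/3 = 16/3.
h(16/3) = 3718/27, h'(16/3) = 256/3, so t₂ = (16/3) - (3718/27)/(256/3) = 4285/1152.

t₁ = 16/3, t₂ = 4285/1152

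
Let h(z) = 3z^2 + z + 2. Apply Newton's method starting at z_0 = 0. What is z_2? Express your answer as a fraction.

h'(z) = 6z + 1.
h(0) = 2, h'(0) = 1, so z_1 = 0 − 2/1 = −2.
h(−2) = 12, h'(−2) = −11, so z_2 = (−2) − 12/(−11) = −10/11.

−10/11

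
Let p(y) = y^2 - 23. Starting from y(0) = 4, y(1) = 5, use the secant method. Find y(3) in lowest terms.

p(4) = -7, p(5) = 2. y(2) = 5 - 2·(5 - 4)/(2 - (-7)) = 43/9.
p(5) = 2, p(43/9) = -14/81. y(3) = (43/9) - (-14/81)·((43/9) - 5)/((-14/81) - 2) = 211/44.

211/44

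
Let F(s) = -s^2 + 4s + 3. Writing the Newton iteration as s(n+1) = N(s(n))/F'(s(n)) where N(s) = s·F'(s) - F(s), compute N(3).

F'(s) = -2s + 4.
N(s) = s·F'(s) - F(s) = s·(-2s + 4) - (-s^2 + 4s + 3) = -s^2 - 3.
N(3) = -12.

-12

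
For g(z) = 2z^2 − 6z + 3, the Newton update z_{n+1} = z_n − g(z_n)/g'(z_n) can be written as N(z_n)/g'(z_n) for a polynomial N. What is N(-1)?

−1

g'(z) = 4z − 6.
N(z) = z·g'(z) − g(z) = z·(4z − 6) − (2z^2 − 6z + 3) = 2z^2 − 3.
N(-1) = −1.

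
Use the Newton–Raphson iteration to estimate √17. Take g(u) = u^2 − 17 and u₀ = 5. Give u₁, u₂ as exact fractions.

g'(u) = 2u.
g(5) = 8, g'(5) = 10, so u₁ = 5 − 8/10 = 21/5.
g(21/5) = 16/25, g'(21/5) = 42/5, so u₂ = (21/5) − (16/25)/(42/5) = 433/105.

u₁ = 21/5, u₂ = 433/105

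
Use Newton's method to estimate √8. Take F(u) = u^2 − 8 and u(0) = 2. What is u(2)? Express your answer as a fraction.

17/6

F'(u) = 2u.
F(2) = −4, F'(2) = 4, so u(1) = 2 − (−4)/4 = 3.
F(3) = 1, F'(3) = 6, so u(2) = 3 − 1/6 = 17/6.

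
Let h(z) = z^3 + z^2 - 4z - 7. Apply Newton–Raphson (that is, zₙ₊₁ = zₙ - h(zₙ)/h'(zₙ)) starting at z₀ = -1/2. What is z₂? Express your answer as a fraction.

3815/4148

h'(z) = 3z^2 + 2z - 4.
h(-1/2) = -39/8, h'(-1/2) = -17/4, so z₁ = (-1/2) - (-39/8)/(-17/4) = -28/17.
h(-28/17) = -10647/4913, h'(-28/17) = 244/289, so z₂ = (-28/17) - (-10647/4913)/(244/289) = 3815/4148.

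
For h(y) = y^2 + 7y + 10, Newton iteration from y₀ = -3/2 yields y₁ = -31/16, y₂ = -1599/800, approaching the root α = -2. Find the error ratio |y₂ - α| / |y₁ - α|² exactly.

y₁ - α = -31/16 - (-2) = -31/16 + 2 = 1/16, so |y₁ - α| = 1/16.
y₂ - α = -1599/800 - (-2) = -1599/800 + 2 = 1/800, so |y₂ - α| = 1/800.
|y₁ - α|² = 1/256.
Ratio = (1/800) / (1/256) = 8/25.

8/25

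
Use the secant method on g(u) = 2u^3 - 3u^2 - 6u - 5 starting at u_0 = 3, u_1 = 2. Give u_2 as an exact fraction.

g(3) = 4, g(2) = -13. u_2 = 2 - (-13)·(2 - 3)/((-13) - 4) = 47/17.

47/17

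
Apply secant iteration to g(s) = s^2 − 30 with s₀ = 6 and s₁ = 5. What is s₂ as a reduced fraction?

g(6) = 6, g(5) = −5. s₂ = 5 − (−5)·(5 − 6)/((−5) − 6) = 60/11.

60/11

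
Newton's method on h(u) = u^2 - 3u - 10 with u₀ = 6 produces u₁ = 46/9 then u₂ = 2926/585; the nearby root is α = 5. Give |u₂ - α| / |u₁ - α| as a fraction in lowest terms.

1/65

u₁ - α = 46/9 - 5 = 1/9, so |u₁ - α| = 1/9.
u₂ - α = 2926/585 - 5 = 1/585, so |u₂ - α| = 1/585.
Ratio = (1/585) / (1/9) = 1/65.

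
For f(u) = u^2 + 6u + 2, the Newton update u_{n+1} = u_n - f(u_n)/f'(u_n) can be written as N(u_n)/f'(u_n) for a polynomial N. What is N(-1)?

-1

f'(u) = 2u + 6.
N(u) = u·f'(u) - f(u) = u·(2u + 6) - (u^2 + 6u + 2) = u^2 - 2.
N(-1) = -1.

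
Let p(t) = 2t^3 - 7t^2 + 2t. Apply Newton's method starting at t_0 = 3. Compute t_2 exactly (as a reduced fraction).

83025/26054

p'(t) = 6t^2 - 14t + 2.
p(3) = -3, p'(3) = 14, so t_1 = 3 - (-3)/14 = 45/14.
p(45/14) = 180/343, p'(45/14) = 1861/98, so t_2 = (45/14) - (180/343)/(1861/98) = 83025/26054.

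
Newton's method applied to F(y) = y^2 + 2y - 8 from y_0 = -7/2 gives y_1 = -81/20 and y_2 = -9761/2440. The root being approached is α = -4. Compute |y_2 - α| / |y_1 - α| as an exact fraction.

1/122

y_1 - α = -81/20 - (-4) = -81/20 + 4 = -1/20, so |y_1 - α| = 1/20.
y_2 - α = -9761/2440 - (-4) = -9761/2440 + 4 = -1/2440, so |y_2 - α| = 1/2440.
Ratio = (1/2440) / (1/20) = 1/122.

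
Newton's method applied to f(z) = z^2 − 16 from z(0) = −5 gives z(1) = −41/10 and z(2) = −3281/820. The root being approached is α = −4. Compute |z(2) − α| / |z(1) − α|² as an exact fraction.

5/41

z(1) − α = −41/10 − (−4) = −41/10 + 4 = −1/10, so |z(1) − α| = 1/10.
z(2) − α = −3281/820 − (−4) = −3281/820 + 4 = −1/820, so |z(2) − α| = 1/820.
|z(1) − α|² = 1/100.
Ratio = (1/820) / (1/100) = 5/41.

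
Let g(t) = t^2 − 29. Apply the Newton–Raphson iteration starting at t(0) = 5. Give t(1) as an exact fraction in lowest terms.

27/5

g'(t) = 2t.
g(5) = −4, g'(5) = 10, so t(1) = 5 − (−4)/10 = 27/5.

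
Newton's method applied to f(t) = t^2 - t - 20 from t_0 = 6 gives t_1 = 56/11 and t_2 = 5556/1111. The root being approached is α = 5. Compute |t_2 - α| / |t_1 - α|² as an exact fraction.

t_1 - α = 56/11 - 5 = 1/11, so |t_1 - α| = 1/11.
t_2 - α = 5556/1111 - 5 = 1/1111, so |t_2 - α| = 1/1111.
|t_1 - α|² = 1/121.
Ratio = (1/1111) / (1/121) = 11/101.

11/101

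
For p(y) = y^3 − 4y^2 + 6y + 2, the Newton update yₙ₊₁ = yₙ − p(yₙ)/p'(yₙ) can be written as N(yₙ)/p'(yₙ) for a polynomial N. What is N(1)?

p'(y) = 3y^2 − 8y + 6.
N(y) = y·p'(y) − p(y) = y·(3y^2 − 8y + 6) − (y^3 − 4y^2 + 6y + 2) = 2y^3 − 4y^2 − 2.
N(1) = −4.

−4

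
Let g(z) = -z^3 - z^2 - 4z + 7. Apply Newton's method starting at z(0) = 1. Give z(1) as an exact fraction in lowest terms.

10/9

g'(z) = -3z^2 - 2z - 4.
g(1) = 1, g'(1) = -9, so z(1) = 1 - 1/(-9) = 10/9.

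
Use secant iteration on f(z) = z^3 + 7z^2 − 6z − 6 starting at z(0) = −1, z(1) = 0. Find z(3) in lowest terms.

−24/37

f(−1) = 6, f(0) = −6. z(2) = 0 − (−6)·(0 − (−1))/((−6) − 6) = −1/2.
f(0) = −6, f(−1/2) = −11/8. z(3) = (−1/2) − (−11/8)·((−1/2) − 0)/((−11/8) − (−6)) = −24/37.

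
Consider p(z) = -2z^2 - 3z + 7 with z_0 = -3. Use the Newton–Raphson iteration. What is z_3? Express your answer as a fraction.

p'(z) = -4z - 3.
p(-3) = -2, p'(-3) = 9, so z_1 = (-3) - (-2)/9 = -25/9.
p(-25/9) = -8/81, p'(-25/9) = 73/9, so z_2 = (-25/9) - (-8/81)/(73/9) = -1817/657.
p(-1817/657) = -128/431649, p'(-1817/657) = 5297/657, so z_3 = (-1817/657) - (-128/431649)/(5297/657) = -9624521/3480129.

-9624521/3480129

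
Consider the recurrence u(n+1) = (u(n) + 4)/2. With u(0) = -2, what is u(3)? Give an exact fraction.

u(1) = ((-2) + 4)/2 = 1.
u(2) = (1 + 4)/2 = 5/2.
u(3) = ((5/2) + 4)/2 = 13/4.

13/4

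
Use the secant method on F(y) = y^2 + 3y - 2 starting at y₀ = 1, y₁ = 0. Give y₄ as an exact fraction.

32/57

F(1) = 2, F(0) = -2. y₂ = 0 - (-2)·(0 - 1)/((-2) - 2) = 1/2.
F(0) = -2, F(1/2) = -1/4. y₃ = (1/2) - (-1/4)·((1/2) - 0)/((-1/4) - (-2)) = 4/7.
F(1/2) = -1/4, F(4/7) = 2/49. y₄ = (4/7) - (2/49)·((4/7) - (1/2))/((2/49) - (-1/4)) = 32/57.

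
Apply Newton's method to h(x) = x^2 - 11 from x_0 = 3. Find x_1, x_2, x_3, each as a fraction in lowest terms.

h'(x) = 2x.
h(3) = -2, h'(3) = 6, so x_1 = 3 - (-2)/6 = 10/3.
h(10/3) = 1/9, h'(10/3) = 20/3, so x_2 = (10/3) - (1/9)/(20/3) = 199/60.
h(199/60) = 1/3600, h'(199/60) = 199/30, so x_3 = (199/60) - (1/3600)/(199/30) = 79201/23880.

x_1 = 10/3, x_2 = 199/60, x_3 = 79201/23880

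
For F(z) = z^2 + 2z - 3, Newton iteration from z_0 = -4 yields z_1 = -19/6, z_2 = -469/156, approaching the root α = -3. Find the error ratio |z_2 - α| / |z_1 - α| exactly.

1/26

z_1 - α = -19/6 - (-3) = -19/6 + 3 = -1/6, so |z_1 - α| = 1/6.
z_2 - α = -469/156 - (-3) = -469/156 + 3 = -1/156, so |z_2 - α| = 1/156.
Ratio = (1/156) / (1/6) = 1/26.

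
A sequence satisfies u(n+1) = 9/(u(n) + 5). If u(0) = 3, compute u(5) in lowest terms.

u(1) = 9/(3 + 5) = 9/8.
u(2) = 9/(9/8 + 5) = 72/49.
u(3) = 9/(72/49 + 5) = 441/317.
u(4) = 9/(441/317 + 5) = 2853/2026.
u(5) = 9/(2853/2026 + 5) = 18234/12983.

18234/12983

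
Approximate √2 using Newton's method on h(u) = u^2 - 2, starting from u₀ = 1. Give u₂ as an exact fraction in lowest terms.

17/12

h'(u) = 2u.
h(1) = -1, h'(1) = 2, so u₁ = 1 - (-1)/2 = 3/2.
h(3/2) = 1/4, h'(3/2) = 3, so u₂ = (3/2) - (1/4)/3 = 17/12.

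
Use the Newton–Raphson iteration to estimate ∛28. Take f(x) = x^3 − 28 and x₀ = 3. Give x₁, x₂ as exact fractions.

x₁ = 82/27, x₂ = 413465/136161

f'(x) = 3x^2.
f(3) = −1, f'(3) = 27, so x₁ = 3 − (−1)/27 = 82/27.
f(82/27) = 244/19683, f'(82/27) = 6724/243, so x₂ = (82/27) − (244/19683)/(6724/243) = 413465/136161.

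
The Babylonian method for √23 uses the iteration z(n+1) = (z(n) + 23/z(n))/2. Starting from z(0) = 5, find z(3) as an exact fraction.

z(1) = (5 + 23/5)/2 = 24/5.
z(2) = (24/5 + 23/(24/5))/2 = 1151/240.
z(3) = (1151/240 + 23/(1151/240))/2 = 2649601/552480.

2649601/552480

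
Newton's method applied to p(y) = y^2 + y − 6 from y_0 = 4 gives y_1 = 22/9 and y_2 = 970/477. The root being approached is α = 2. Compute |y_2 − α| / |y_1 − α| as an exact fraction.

4/53

y_1 − α = 22/9 − 2 = 4/9, so |y_1 − α| = 4/9.
y_2 − α = 970/477 − 2 = 16/477, so |y_2 − α| = 16/477.
Ratio = (16/477) / (4/9) = 4/53.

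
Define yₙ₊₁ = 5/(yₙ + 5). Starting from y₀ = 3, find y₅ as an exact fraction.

310/363

y₁ = 5/(3 + 5) = 5/8.
y₂ = 5/(5/8 + 5) = 8/9.
y₃ = 5/(8/9 + 5) = 45/53.
y₄ = 5/(45/53 + 5) = 53/62.
y₅ = 5/(53/62 + 5) = 310/363.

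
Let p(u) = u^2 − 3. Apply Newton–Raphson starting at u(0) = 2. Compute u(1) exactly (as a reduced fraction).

7/4

p'(u) = 2u.
p(2) = 1, p'(2) = 4, so u(1) = 2 − 1/4 = 7/4.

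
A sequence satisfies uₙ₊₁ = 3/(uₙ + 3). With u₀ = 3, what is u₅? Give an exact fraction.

u₁ = 3/(3 + 3) = 1/2.
u₂ = 3/(1/2 + 3) = 6/7.
u₃ = 3/(6/7 + 3) = 7/9.
u₄ = 3/(7/9 + 3) = 27/34.
u₅ = 3/(27/34 + 3) = 34/43.

34/43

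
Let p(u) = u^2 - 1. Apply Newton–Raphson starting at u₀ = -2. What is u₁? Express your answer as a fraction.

-5/4

p'(u) = 2u.
p(-2) = 3, p'(-2) = -4, so u₁ = (-2) - 3/(-4) = -5/4.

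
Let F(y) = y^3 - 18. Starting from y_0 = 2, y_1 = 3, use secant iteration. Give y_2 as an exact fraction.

48/19

F(2) = -10, F(3) = 9. y_2 = 3 - 9·(3 - 2)/(9 - (-10)) = 48/19.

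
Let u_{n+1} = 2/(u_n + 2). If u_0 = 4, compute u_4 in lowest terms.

20/27

u_1 = 2/(4 + 2) = 1/3.
u_2 = 2/(1/3 + 2) = 6/7.
u_3 = 2/(6/7 + 2) = 7/10.
u_4 = 2/(7/10 + 2) = 20/27.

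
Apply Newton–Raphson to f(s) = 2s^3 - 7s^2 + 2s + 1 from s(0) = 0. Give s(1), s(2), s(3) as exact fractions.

f'(s) = 6s^2 - 14s + 2.
f(0) = 1, f'(0) = 2, so s(1) = 0 - 1/2 = -1/2.
f(-1/2) = -2, f'(-1/2) = 21/2, so s(2) = (-1/2) - (-2)/(21/2) = -13/42.
f(-13/42) = -3232/9261, f'(-13/42) = 677/98, so s(3) = (-13/42) - (-3232/9261)/(677/98) = -66281/255906.

s(1) = -1/2, s(2) = -13/42, s(3) = -66281/255906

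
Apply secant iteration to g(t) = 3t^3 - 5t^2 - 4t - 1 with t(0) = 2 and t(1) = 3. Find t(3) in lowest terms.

54769/24267

g(2) = -5, g(3) = 23. t(2) = 3 - 23·(3 - 2)/(23 - (-5)) = 61/28.
g(3) = 23, g(61/28) = -53245/21952. t(3) = (61/28) - (-53245/21952)·((61/28) - 3)/((-53245/21952) - 23) = 54769/24267.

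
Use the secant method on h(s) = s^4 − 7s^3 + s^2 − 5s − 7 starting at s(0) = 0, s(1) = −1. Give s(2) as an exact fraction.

h(0) = −7, h(−1) = 7. s(2) = (−1) − 7·((−1) − 0)/(7 − (−7)) = −1/2.

−1/2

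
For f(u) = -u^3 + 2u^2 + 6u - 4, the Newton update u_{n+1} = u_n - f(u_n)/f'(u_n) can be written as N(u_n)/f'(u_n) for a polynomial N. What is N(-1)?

8

f'(u) = -3u^2 + 4u + 6.
N(u) = u·f'(u) - f(u) = u·(-3u^2 + 4u + 6) - (-u^3 + 2u^2 + 6u - 4) = -2u^3 + 2u^2 + 4.
N(-1) = 8.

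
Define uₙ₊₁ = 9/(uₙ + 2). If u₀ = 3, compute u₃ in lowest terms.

171/83

u₁ = 9/(3 + 2) = 9/5.
u₂ = 9/(9/5 + 2) = 45/19.
u₃ = 9/(45/19 + 2) = 171/83.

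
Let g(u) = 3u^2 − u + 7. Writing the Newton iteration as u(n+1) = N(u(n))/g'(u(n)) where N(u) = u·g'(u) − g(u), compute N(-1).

g'(u) = 6u − 1.
N(u) = u·g'(u) − g(u) = u·(6u − 1) − (3u^2 − u + 7) = 3u^2 − 7.
N(-1) = −4.

−4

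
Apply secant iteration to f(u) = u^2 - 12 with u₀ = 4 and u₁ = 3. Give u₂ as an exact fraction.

f(4) = 4, f(3) = -3. u₂ = 3 - (-3)·(3 - 4)/((-3) - 4) = 24/7.

24/7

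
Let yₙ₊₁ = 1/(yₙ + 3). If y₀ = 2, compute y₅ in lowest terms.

175/578

y₁ = 1/(2 + 3) = 1/5.
y₂ = 1/(1/5 + 3) = 5/16.
y₃ = 1/(5/16 + 3) = 16/53.
y₄ = 1/(16/53 + 3) = 53/175.
y₅ = 1/(53/175 + 3) = 175/578.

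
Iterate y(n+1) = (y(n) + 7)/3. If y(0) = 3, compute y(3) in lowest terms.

y(1) = (3 + 7)/3 = 10/3.
y(2) = ((10/3) + 7)/3 = 31/9.
y(3) = ((31/9) + 7)/3 = 94/27.

94/27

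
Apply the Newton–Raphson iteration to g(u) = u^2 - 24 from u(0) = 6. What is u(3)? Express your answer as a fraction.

4801/980

g'(u) = 2u.
g(6) = 12, g'(6) = 12, so u(1) = 6 - 12/12 = 5.
g(5) = 1, g'(5) = 10, so u(2) = 5 - 1/10 = 49/10.
g(49/10) = 1/100, g'(49/10) = 49/5, so u(3) = (49/10) - (1/100)/(49/5) = 4801/980.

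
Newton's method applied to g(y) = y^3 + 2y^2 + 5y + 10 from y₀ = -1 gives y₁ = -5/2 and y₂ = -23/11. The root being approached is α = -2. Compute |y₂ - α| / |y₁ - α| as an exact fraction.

y₁ - α = -5/2 - (-2) = -5/2 + 2 = -1/2, so |y₁ - α| = 1/2.
y₂ - α = -23/11 - (-2) = -23/11 + 2 = -1/11, so |y₂ - α| = 1/11.
Ratio = (1/11) / (1/2) = 2/11.

2/11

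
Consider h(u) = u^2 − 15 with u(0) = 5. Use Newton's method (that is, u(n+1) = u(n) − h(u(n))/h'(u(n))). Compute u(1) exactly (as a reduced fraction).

h'(u) = 2u.
h(5) = 10, h'(5) = 10, so u(1) = 5 − 10/10 = 4.

4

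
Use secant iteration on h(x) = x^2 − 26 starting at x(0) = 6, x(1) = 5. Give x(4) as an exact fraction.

h(6) = 10, h(5) = −1. x(2) = 5 − (−1)·(5 − 6)/((−1) − 10) = 56/11.
h(5) = −1, h(56/11) = −10/121. x(3) = (56/11) − (−10/121)·((56/11) − 5)/((−10/121) − (−1)) = 566/111.
h(56/11) = −10/121, h(566/111) = 10/12321. x(4) = (566/111) − (10/12321)·((566/111) − (56/11))/((10/12321) − (−10/121)) = 31721/6221.

31721/6221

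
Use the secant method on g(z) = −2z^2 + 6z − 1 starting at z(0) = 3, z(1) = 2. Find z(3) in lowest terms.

g(3) = −1, g(2) = 3. z(2) = 2 − 3·(2 − 3)/(3 − (−1)) = 11/4.
g(2) = 3, g(11/4) = 3/8. z(3) = (11/4) − (3/8)·((11/4) − 2)/((3/8) − 3) = 20/7.

20/7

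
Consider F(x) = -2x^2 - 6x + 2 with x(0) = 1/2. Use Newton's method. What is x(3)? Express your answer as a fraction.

940145/3105088

F'(x) = -4x - 6.
F(1/2) = -3/2, F'(1/2) = -8, so x(1) = (1/2) - (-3/2)/(-8) = 5/16.
F(5/16) = -9/128, F'(5/16) = -29/4, so x(2) = (5/16) - (-9/128)/(-29/4) = 281/928.
F(281/928) = -81/430592, F'(281/928) = -1673/232, so x(3) = (281/928) - (-81/430592)/(-1673/232) = 940145/3105088.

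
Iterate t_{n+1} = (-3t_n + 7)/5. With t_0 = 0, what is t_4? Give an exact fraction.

476/625

t_1 = (-3·0 + 7)/5 = 7/5.
t_2 = (-3·(7/5) + 7)/5 = 14/25.
t_3 = (-3·(14/25) + 7)/5 = 133/125.
t_4 = (-3·(133/125) + 7)/5 = 476/625.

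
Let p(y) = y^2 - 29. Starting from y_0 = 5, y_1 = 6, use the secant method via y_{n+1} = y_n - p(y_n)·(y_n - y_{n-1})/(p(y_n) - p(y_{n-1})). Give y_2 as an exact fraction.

p(5) = -4, p(6) = 7. y_2 = 6 - 7·(6 - 5)/(7 - (-4)) = 59/11.

59/11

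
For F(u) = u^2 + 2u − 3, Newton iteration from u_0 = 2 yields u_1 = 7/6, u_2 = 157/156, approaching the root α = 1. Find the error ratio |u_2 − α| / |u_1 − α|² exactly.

3/13

u_1 − α = 7/6 − 1 = 1/6, so |u_1 − α| = 1/6.
u_2 − α = 157/156 − 1 = 1/156, so |u_2 − α| = 1/156.
|u_1 − α|² = 1/36.
Ratio = (1/156) / (1/36) = 3/13.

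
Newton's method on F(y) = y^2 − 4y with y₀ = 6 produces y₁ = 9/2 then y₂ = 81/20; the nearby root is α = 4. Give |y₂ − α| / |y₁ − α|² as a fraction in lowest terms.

y₁ − α = 9/2 − 4 = 1/2, so |y₁ − α| = 1/2.
y₂ − α = 81/20 − 4 = 1/20, so |y₂ − α| = 1/20.
|y₁ − α|² = 1/4.
Ratio = (1/20) / (1/4) = 1/5.

1/5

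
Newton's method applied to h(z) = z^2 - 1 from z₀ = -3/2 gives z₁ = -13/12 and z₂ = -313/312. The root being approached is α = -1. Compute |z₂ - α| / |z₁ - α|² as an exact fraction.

6/13

z₁ - α = -13/12 - (-1) = -13/12 + 1 = -1/12, so |z₁ - α| = 1/12.
z₂ - α = -313/312 - (-1) = -313/312 + 1 = -1/312, so |z₂ - α| = 1/312.
|z₁ - α|² = 1/144.
Ratio = (1/312) / (1/144) = 6/13.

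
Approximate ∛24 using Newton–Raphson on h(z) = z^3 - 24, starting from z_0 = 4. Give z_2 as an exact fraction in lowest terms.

9451/3249

h'(z) = 3z^2.
h(4) = 40, h'(4) = 48, so z_1 = 4 - 40/48 = 19/6.
h(19/6) = 1675/216, h'(19/6) = 361/12, so z_2 = (19/6) - (1675/216)/(361/12) = 9451/3249.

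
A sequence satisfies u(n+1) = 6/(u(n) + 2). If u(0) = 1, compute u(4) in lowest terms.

21/13

u(1) = 6/(1 + 2) = 2.
u(2) = 6/(2 + 2) = 3/2.
u(3) = 6/(3/2 + 2) = 12/7.
u(4) = 6/(12/7 + 2) = 21/13.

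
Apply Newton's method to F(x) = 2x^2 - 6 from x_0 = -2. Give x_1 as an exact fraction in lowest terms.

F'(x) = 4x.
F(-2) = 2, F'(-2) = -8, so x_1 = (-2) - 2/(-8) = -7/4.

-7/4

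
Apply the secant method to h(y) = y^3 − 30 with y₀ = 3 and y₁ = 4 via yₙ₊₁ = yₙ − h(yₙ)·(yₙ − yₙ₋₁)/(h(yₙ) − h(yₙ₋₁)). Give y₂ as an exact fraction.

114/37

h(3) = −3, h(4) = 34. y₂ = 4 − 34·(4 − 3)/(34 − (−3)) = 114/37.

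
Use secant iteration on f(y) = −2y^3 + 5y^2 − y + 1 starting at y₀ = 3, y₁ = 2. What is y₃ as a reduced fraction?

f(3) = −11, f(2) = 3. y₂ = 2 − 3·(2 − 3)/(3 − (−11)) = 31/14.
f(2) = 3, f(31/14) = 1089/686. y₃ = (31/14) − (1089/686)·((31/14) − 2)/((1089/686) − 3) = 793/323.

793/323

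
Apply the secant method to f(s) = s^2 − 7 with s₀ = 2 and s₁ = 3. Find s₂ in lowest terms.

13/5

f(2) = −3, f(3) = 2. s₂ = 3 − 2·(3 − 2)/(2 − (−3)) = 13/5.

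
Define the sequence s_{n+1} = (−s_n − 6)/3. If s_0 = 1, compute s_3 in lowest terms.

s_1 = (−1 − 6)/3 = −7/3.
s_2 = (−(−7/3) − 6)/3 = −11/9.
s_3 = (−(−11/9) − 6)/3 = −43/27.

−43/27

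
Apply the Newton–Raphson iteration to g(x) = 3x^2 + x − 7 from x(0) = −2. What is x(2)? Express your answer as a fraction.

g'(x) = 6x + 1.
g(−2) = 3, g'(−2) = −11, so x(1) = (−2) − 3/(−11) = −19/11.
g(−19/11) = 27/121, g'(−19/11) = −103/11, so x(2) = (−19/11) − (27/121)/(−103/11) = −1930/1133.

−1930/1133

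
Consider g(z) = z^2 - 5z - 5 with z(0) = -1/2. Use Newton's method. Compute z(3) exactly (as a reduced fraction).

-13201/15456

g'(z) = 2z - 5.
g(-1/2) = -9/4, g'(-1/2) = -6, so z(1) = (-1/2) - (-9/4)/(-6) = -7/8.
g(-7/8) = 9/64, g'(-7/8) = -27/4, so z(2) = (-7/8) - (9/64)/(-27/4) = -41/48.
g(-41/48) = 1/2304, g'(-41/48) = -161/24, so z(3) = (-41/48) - (1/2304)/(-161/24) = -13201/15456.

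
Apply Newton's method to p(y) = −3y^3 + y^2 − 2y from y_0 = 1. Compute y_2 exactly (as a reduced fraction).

p'(y) = −9y^2 + 2y − 2.
p(1) = −4, p'(1) = −9, so y_1 = 1 − (−4)/(−9) = 5/9.
p(5/9) = −320/243, p'(5/9) = −11/3, so y_2 = (5/9) − (−320/243)/(−11/3) = 175/891.

175/891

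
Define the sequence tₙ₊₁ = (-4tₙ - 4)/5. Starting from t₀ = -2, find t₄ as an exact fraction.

t₁ = (-4·(-2) - 4)/5 = 4/5.
t₂ = (-4·(4/5) - 4)/5 = -36/25.
t₃ = (-4·(-36/25) - 4)/5 = 44/125.
t₄ = (-4·(44/125) - 4)/5 = -676/625.

-676/625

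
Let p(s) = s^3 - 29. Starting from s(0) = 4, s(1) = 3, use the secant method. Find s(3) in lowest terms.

p(4) = 35, p(3) = -2. s(2) = 3 - (-2)·(3 - 4)/((-2) - 35) = 113/37.
p(3) = -2, p(113/37) = -26040/50653. s(3) = (113/37) - (-26040/50653)·((113/37) - 3)/((-26040/50653) - (-2)) = 115637/37633.

115637/37633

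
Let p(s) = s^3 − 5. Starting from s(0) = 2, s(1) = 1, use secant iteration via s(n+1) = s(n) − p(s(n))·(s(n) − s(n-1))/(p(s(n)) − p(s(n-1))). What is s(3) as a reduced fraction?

p(2) = 3, p(1) = −4. s(2) = 1 − (−4)·(1 − 2)/((−4) − 3) = 11/7.
p(1) = −4, p(11/7) = −384/343. s(3) = (11/7) − (−384/343)·((11/7) − 1)/((−384/343) − (−4)) = 443/247.

443/247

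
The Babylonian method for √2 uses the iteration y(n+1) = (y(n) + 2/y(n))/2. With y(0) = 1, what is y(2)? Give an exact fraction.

y(1) = (1 + 2/1)/2 = 3/2.
y(2) = (3/2 + 2/(3/2))/2 = 17/12.

17/12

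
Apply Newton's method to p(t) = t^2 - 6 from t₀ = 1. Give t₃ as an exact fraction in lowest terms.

10033/4088

p'(t) = 2t.
p(1) = -5, p'(1) = 2, so t₁ = 1 - (-5)/2 = 7/2.
p(7/2) = 25/4, p'(7/2) = 7, so t₂ = (7/2) - (25/4)/7 = 73/28.
p(73/28) = 625/784, p'(73/28) = 73/14, so t₃ = (73/28) - (625/784)/(73/14) = 10033/4088.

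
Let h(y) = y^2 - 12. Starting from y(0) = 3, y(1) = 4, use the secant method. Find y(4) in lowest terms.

724/209

h(3) = -3, h(4) = 4. y(2) = 4 - 4·(4 - 3)/(4 - (-3)) = 24/7.
h(4) = 4, h(24/7) = -12/49. y(3) = (24/7) - (-12/49)·((24/7) - 4)/((-12/49) - 4) = 45/13.
h(24/7) = -12/49, h(45/13) = -3/169. y(4) = (45/13) - (-3/169)·((45/13) - (24/7))/((-3/169) - (-12/49)) = 724/209.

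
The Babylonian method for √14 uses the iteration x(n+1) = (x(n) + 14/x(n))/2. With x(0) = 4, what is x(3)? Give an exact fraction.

x(1) = (4 + 14/4)/2 = 15/4.
x(2) = (15/4 + 14/(15/4))/2 = 449/120.
x(3) = (449/120 + 14/(449/120))/2 = 403201/107760.

403201/107760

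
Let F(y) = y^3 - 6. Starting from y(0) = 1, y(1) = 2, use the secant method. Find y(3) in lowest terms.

459/254

F(1) = -5, F(2) = 2. y(2) = 2 - 2·(2 - 1)/(2 - (-5)) = 12/7.
F(2) = 2, F(12/7) = -330/343. y(3) = (12/7) - (-330/343)·((12/7) - 2)/((-330/343) - 2) = 459/254.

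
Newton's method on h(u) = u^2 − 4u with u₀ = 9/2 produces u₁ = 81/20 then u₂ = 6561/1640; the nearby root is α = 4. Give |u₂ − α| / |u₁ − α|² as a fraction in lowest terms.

u₁ − α = 81/20 − 4 = 1/20, so |u₁ − α| = 1/20.
u₂ − α = 6561/1640 − 4 = 1/1640, so |u₂ − α| = 1/1640.
|u₁ − α|² = 1/400.
Ratio = (1/1640) / (1/400) = 10/41.

10/41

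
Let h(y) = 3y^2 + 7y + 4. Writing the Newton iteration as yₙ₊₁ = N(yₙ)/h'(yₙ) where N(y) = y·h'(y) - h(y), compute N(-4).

44

h'(y) = 6y + 7.
N(y) = y·h'(y) - h(y) = y·(6y + 7) - (3y^2 + 7y + 4) = 3y^2 - 4.
N(-4) = 44.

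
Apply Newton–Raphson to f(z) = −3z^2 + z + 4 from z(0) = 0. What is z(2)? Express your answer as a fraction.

−52/25

f'(z) = −6z + 1.
f(0) = 4, f'(0) = 1, so z(1) = 0 − 4/1 = −4.
f(−4) = −48, f'(−4) = 25, so z(2) = (−4) − (−48)/25 = −52/25.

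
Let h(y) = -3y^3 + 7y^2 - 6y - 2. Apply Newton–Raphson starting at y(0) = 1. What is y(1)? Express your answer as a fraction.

h'(y) = -9y^2 + 14y - 6.
h(1) = -4, h'(1) = -1, so y(1) = 1 - (-4)/(-1) = -3.

-3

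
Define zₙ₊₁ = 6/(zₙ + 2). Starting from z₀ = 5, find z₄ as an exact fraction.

123/71

z₁ = 6/(5 + 2) = 6/7.
z₂ = 6/(6/7 + 2) = 21/10.
z₃ = 6/(21/10 + 2) = 60/41.
z₄ = 6/(60/41 + 2) = 123/71.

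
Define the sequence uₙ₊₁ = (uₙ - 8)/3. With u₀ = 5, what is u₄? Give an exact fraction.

-35/9

u₁ = (5 - 8)/3 = -1.
u₂ = ((-1) - 8)/3 = -3.
u₃ = ((-3) - 8)/3 = -11/3.
u₄ = ((-11/3) - 8)/3 = -35/9.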